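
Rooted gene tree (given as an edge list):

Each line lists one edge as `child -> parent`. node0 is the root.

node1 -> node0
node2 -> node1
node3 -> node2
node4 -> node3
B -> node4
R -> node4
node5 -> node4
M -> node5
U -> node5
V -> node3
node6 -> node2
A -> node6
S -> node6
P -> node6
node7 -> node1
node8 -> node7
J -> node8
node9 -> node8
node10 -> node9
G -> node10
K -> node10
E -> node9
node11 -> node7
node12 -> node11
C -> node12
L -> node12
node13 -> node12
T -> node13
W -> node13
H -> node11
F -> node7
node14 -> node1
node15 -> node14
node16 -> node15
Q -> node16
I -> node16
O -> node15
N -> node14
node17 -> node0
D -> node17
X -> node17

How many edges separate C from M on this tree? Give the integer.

The MRCA of C and M is the node subtending ((((B,R,(M,U)),V),(A,S,P)),((J,((G,K),E)),((C,L,(T,W)),H),F),(((Q,I),O),N)).
From C up to that node: 4 branches. From M up to the same node: 5 branches. Total: 4 + 5 = 9.

9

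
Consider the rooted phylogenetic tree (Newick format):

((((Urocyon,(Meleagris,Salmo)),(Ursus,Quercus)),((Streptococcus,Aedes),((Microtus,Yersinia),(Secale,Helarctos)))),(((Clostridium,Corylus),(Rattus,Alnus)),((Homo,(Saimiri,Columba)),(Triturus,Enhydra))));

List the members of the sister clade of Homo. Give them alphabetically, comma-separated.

Columba, Saimiri

Homo attaches to the tree at the node subtending (Homo,(Saimiri,Columba)).
The other lineage descending from that same node — the sister group — is (Saimiri,Columba); its 2 tips in alphabetical order are the answer.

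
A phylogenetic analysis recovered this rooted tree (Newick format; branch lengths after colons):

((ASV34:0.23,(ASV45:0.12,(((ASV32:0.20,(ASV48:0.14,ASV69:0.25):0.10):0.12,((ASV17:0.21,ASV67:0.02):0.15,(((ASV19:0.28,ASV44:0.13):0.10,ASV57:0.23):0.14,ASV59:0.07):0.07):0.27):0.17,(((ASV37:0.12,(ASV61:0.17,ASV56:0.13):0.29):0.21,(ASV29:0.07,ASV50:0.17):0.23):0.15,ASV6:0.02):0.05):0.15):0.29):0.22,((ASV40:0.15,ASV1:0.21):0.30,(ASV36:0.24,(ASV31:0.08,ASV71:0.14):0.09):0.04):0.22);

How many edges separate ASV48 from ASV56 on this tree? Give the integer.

9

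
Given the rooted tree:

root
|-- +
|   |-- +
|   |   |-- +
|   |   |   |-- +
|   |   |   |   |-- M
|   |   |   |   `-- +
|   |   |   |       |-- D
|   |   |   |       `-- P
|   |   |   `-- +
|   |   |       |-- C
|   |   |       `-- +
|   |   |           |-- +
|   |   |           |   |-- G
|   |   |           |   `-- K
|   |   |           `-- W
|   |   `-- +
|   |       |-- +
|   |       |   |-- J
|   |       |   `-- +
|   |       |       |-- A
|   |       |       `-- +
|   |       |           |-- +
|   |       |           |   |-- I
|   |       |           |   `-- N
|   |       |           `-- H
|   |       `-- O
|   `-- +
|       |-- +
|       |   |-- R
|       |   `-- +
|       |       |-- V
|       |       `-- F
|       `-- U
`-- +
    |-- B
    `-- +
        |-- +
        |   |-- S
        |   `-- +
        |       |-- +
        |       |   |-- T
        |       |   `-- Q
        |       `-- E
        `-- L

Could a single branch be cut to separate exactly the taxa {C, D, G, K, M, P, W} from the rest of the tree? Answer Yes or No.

The most recent common ancestor of these taxa subtends ((M,(D,P)),(C,((G,K),W))).
That clade has exactly 7 tips — every listed taxon and nothing else — so the group is monophyletic.

Yes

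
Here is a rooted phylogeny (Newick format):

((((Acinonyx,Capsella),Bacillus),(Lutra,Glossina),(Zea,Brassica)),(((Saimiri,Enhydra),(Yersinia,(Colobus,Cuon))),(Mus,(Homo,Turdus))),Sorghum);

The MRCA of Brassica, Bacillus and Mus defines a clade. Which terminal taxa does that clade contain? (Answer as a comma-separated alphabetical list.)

Tracing Brassica: it sits inside (Zea,Brassica).
Tracing Bacillus: it sits inside ((Acinonyx,Capsella),Bacillus).
Tracing Mus: it sits inside (Mus,(Homo,Turdus)).
The smallest clade enclosing all 3 is the whole tree (their MRCA is the root), so the answer is all 16 tips in alphabetical order.

Acinonyx, Bacillus, Brassica, Capsella, Colobus, Cuon, Enhydra, Glossina, Homo, Lutra, Mus, Saimiri, Sorghum, Turdus, Yersinia, Zea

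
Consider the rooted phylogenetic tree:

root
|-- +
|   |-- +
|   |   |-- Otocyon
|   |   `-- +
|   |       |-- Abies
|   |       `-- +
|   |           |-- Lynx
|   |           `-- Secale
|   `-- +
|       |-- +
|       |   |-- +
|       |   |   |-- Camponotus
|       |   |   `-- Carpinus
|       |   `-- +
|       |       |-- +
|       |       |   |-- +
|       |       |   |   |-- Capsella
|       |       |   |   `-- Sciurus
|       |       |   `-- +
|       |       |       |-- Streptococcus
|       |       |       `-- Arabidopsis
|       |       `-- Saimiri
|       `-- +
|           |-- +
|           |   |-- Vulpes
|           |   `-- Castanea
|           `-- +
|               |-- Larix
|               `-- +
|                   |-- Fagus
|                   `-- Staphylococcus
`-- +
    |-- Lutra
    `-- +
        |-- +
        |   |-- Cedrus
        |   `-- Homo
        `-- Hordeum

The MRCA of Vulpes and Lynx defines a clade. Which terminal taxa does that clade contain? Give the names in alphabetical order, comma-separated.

Abies, Arabidopsis, Camponotus, Capsella, Carpinus, Castanea, Fagus, Larix, Lynx, Otocyon, Saimiri, Sciurus, Secale, Staphylococcus, Streptococcus, Vulpes

Tracing Vulpes: it sits inside (Vulpes,Castanea).
Tracing Lynx: it sits inside (Lynx,Secale).
The smallest clade enclosing both is ((Otocyon,(Abies,(Lynx,Secale))),(((Camponotus,Carpinus),(((Capsella,Sciurus),(Streptococcus,Arabidopsis)),Saimiri)),((Vulpes,Castanea),(Larix,(Fagus,Staphylococcus))))); the answer is its 16 terminal taxa in alphabetical order.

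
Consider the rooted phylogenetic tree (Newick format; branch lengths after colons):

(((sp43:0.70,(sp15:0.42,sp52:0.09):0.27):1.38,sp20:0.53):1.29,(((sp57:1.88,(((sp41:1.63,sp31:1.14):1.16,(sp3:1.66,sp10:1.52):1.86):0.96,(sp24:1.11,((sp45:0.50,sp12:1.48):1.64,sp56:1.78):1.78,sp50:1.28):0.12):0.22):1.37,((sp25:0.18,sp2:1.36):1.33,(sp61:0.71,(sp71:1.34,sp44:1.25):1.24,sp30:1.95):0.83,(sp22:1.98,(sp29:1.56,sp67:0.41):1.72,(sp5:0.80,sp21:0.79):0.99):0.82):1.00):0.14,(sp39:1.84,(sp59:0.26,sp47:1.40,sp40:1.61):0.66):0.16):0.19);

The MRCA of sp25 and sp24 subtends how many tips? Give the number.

The MRCA of sp25 and sp24 is the node subtending ((sp57,(((sp41,sp31),(sp3,sp10)),(sp24,((sp45,sp12),sp56),sp50))),((sp25,sp2),(sp61,(sp71,sp44),sp30),(sp22,(sp29,sp67),(sp5,sp21)))).
That clade contains 21 terminal taxa: sp10, sp12, sp2, sp21, sp22, sp24, sp25, sp29, sp3, sp30, sp31, sp41, sp44, sp45, sp5, sp50, sp56, sp57, sp61, sp67, sp71.

21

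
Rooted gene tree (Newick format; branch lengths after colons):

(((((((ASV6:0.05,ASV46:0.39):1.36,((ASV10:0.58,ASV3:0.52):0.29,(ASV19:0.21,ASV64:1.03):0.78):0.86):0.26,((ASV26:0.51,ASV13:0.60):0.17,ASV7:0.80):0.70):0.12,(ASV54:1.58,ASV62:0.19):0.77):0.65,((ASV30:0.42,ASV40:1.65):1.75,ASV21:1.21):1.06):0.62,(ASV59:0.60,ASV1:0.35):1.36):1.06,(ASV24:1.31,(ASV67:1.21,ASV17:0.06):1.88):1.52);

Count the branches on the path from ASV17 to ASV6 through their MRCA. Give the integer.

The MRCA of ASV17 and ASV6 is the root of the tree.
From ASV17 up to that node: 3 branches. From ASV6 up to the same node: 7 branches. Total: 3 + 7 = 10.

10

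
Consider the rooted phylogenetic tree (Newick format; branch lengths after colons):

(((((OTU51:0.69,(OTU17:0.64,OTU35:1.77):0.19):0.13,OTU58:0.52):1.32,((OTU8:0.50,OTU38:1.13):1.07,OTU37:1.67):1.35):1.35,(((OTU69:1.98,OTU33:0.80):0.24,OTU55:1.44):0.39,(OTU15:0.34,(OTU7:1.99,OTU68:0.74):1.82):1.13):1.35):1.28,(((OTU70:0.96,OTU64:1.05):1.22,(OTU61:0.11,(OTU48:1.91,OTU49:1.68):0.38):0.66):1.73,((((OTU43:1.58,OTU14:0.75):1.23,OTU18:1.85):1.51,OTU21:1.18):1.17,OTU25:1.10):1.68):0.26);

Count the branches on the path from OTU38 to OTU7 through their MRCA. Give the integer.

8

The MRCA of OTU38 and OTU7 is the node subtending ((((OTU51,(OTU17,OTU35)),OTU58),((OTU8,OTU38),OTU37)),(((OTU69,OTU33),OTU55),(OTU15,(OTU7,OTU68)))).
From OTU38 up to that node: 4 branches. From OTU7 up to the same node: 4 branches. Total: 4 + 4 = 8.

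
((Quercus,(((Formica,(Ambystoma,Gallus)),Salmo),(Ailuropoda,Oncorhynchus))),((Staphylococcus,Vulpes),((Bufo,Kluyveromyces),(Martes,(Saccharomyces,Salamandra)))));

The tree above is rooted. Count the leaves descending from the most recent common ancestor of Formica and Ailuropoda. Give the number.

The MRCA of Formica and Ailuropoda is the node subtending (((Formica,(Ambystoma,Gallus)),Salmo),(Ailuropoda,Oncorhynchus)).
That clade contains 6 terminal taxa: Ailuropoda, Ambystoma, Formica, Gallus, Oncorhynchus, Salmo.

6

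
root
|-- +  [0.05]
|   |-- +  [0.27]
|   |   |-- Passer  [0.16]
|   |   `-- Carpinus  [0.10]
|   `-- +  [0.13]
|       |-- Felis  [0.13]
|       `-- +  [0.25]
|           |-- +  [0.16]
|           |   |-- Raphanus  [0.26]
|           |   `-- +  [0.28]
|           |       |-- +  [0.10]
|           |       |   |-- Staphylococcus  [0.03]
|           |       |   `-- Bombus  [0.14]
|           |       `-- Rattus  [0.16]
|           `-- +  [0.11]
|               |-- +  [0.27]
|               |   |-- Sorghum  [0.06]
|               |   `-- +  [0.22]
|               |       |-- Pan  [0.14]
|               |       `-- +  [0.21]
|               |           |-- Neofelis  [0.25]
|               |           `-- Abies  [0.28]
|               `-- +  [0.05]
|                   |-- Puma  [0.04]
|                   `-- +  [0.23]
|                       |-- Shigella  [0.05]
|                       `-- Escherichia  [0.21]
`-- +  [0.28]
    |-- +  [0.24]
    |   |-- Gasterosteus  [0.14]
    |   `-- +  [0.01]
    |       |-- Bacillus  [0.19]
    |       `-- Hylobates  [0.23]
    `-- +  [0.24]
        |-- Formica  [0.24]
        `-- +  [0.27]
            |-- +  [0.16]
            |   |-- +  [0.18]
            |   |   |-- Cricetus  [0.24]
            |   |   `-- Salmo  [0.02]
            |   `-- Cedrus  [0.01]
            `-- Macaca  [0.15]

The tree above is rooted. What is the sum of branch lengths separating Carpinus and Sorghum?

1.19

The path runs Carpinus → … → MRCA → … → Sorghum; the MRCA is the node subtending ((Passer,Carpinus),(Felis,((Raphanus,((Staphylococcus,Bombus),Rattus)),((Sorghum,(Pan,(Neofelis,Abies))),(Puma,(Shigella,Escherichia)))))).
Branch lengths along that path: 0.10 + 0.27 + 0.13 + 0.25 + 0.11 + 0.27 + 0.06 = 1.19.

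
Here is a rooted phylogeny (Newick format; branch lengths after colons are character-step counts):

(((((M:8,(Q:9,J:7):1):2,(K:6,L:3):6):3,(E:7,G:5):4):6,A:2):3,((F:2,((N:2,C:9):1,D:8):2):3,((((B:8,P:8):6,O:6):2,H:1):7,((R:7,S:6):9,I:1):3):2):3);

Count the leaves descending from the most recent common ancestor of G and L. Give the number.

The MRCA of G and L is the node subtending (((M,(Q,J)),(K,L)),(E,G)).
That clade contains 7 terminal taxa: E, G, J, K, L, M, Q.

7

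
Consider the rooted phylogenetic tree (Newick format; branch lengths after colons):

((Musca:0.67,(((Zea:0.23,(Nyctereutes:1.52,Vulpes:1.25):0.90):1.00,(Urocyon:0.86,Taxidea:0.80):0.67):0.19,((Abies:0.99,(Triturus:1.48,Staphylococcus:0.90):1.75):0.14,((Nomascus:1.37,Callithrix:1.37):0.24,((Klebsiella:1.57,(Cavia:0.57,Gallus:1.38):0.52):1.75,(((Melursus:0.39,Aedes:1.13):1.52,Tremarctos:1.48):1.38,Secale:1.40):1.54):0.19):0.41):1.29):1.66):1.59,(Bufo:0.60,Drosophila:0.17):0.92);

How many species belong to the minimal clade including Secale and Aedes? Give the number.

4

The MRCA of Secale and Aedes is the node subtending (((Melursus,Aedes),Tremarctos),Secale).
That clade contains 4 terminal taxa: Aedes, Melursus, Secale, Tremarctos.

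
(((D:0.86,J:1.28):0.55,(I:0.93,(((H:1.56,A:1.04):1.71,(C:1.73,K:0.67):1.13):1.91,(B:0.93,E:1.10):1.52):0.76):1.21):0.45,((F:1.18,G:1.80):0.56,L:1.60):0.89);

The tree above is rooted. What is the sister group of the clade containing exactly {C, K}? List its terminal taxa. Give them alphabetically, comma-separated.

The clade containing exactly {C, K} attaches to the tree at the node subtending ((H,A),(C,K)).
The other lineage descending from that same node — the sister group — is (H,A); its 2 tips in alphabetical order are the answer.

A, H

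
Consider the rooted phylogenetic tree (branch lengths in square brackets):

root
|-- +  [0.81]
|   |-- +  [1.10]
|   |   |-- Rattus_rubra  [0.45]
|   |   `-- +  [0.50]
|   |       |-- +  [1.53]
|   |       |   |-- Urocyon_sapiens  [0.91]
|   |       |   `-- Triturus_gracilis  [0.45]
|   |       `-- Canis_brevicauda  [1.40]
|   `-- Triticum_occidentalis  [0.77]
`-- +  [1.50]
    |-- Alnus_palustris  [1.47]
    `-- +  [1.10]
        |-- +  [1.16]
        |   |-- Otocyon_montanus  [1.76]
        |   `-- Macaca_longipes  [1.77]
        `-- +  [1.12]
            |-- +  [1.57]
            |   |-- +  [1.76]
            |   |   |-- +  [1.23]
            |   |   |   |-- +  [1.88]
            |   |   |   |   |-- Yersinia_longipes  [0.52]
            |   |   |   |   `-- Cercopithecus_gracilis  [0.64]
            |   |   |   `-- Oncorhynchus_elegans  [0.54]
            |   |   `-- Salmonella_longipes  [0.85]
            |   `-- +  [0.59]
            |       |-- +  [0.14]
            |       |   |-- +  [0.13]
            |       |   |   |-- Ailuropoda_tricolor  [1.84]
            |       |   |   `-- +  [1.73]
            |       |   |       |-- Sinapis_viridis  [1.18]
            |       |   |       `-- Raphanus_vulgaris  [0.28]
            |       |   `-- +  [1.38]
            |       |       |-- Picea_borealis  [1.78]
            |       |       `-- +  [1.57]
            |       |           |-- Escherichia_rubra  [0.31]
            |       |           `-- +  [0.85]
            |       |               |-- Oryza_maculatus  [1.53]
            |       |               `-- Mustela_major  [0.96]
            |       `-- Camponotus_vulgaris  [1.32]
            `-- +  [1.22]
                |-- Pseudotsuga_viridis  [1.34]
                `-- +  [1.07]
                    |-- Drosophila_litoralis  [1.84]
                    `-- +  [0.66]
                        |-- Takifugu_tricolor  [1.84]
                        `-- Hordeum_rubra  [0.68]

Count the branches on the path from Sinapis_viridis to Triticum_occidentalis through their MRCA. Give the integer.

11

The MRCA of Sinapis_viridis and Triticum_occidentalis is the root of the tree.
From Sinapis_viridis up to that node: 9 branches. From Triticum_occidentalis up to the same node: 2 branches. Total: 9 + 2 = 11.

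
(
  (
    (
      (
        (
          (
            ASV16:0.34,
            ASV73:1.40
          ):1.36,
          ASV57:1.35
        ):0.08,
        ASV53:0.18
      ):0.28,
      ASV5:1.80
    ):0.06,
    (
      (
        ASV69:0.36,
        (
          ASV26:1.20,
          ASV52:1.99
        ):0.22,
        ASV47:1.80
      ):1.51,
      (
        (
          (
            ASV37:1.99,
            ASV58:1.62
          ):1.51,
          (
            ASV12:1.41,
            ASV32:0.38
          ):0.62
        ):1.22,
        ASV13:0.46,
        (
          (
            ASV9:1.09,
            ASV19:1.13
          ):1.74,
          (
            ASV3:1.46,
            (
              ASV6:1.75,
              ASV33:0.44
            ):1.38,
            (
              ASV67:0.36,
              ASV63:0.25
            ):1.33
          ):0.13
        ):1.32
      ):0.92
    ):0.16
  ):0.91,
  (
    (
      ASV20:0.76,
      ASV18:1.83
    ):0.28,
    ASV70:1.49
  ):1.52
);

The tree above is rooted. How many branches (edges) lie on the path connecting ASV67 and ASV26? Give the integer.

The MRCA of ASV67 and ASV26 is the node subtending ((ASV69,(ASV26,ASV52),ASV47),(((ASV37,ASV58),(ASV12,ASV32)),ASV13,((ASV9,ASV19),(ASV3,(ASV6,ASV33),(ASV67,ASV63))))).
From ASV67 up to that node: 5 branches. From ASV26 up to the same node: 3 branches. Total: 5 + 3 = 8.

8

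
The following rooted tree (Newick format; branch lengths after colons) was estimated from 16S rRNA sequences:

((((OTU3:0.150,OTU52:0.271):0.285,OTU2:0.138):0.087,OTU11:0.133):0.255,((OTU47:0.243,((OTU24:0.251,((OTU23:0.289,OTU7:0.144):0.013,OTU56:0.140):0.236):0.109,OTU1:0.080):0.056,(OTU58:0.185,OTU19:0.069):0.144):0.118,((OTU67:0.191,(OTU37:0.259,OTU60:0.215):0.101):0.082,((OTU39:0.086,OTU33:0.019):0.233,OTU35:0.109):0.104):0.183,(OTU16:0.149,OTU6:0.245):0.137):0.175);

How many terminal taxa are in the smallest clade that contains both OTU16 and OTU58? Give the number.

16

The MRCA of OTU16 and OTU58 is the node subtending ((OTU47,((OTU24,((OTU23,OTU7),OTU56)),OTU1),(OTU58,OTU19)),((OTU67,(OTU37,OTU60)),((OTU39,OTU33),OTU35)),(OTU16,OTU6)).
That clade contains 16 terminal taxa: OTU1, OTU16, OTU19, OTU23, OTU24, OTU33, OTU35, OTU37, OTU39, OTU47, OTU56, OTU58, OTU6, OTU60, OTU67, OTU7.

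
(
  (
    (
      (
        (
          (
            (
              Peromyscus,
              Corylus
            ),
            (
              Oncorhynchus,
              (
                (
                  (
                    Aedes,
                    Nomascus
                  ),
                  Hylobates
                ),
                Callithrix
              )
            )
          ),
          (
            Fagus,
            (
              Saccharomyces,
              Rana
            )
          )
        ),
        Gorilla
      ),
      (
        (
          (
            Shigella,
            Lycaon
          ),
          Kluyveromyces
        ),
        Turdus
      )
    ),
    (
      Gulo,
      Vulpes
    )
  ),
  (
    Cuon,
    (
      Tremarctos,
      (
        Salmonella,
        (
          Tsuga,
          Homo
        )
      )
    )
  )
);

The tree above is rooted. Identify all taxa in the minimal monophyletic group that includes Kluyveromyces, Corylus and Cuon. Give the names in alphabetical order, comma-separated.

Aedes, Callithrix, Corylus, Cuon, Fagus, Gorilla, Gulo, Homo, Hylobates, Kluyveromyces, Lycaon, Nomascus, Oncorhynchus, Peromyscus, Rana, Saccharomyces, Salmonella, Shigella, Tremarctos, Tsuga, Turdus, Vulpes

Tracing Kluyveromyces: it sits inside ((Shigella,Lycaon),Kluyveromyces).
Tracing Corylus: it sits inside (Peromyscus,Corylus).
Tracing Cuon: it sits inside (Cuon,(Tremarctos,(Salmonella,(Tsuga,Homo)))).
The smallest clade enclosing all 3 is the whole tree (their MRCA is the root), so the answer is all 22 tips in alphabetical order.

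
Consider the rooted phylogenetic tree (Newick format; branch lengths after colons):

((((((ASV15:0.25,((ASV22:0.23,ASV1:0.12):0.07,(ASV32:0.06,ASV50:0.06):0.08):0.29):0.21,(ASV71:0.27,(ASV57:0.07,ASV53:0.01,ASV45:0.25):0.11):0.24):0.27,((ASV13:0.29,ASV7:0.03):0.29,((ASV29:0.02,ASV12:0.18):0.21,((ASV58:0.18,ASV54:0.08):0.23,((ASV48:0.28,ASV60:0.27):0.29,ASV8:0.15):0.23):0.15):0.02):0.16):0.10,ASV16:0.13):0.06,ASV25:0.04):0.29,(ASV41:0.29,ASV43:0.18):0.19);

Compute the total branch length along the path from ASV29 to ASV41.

1.34

The path runs ASV29 → … → MRCA → … → ASV41; the MRCA is the root of the tree.
Branch lengths along that path: 0.02 + 0.21 + 0.02 + 0.16 + 0.10 + 0.06 + 0.29 + 0.19 + 0.29 = 1.34.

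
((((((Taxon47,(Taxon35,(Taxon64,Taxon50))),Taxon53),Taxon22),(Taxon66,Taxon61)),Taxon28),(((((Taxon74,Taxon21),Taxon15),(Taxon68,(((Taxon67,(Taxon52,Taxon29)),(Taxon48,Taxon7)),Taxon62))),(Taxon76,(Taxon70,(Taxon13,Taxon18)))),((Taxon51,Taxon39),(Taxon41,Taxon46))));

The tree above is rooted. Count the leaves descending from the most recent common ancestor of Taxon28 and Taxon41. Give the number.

The MRCA of Taxon28 and Taxon41 is the root, so the clade is the entire tree.
That clade contains 27 terminal taxa: Taxon13, Taxon15, Taxon18, Taxon21, Taxon22, Taxon28, Taxon29, Taxon35, Taxon39, Taxon41, Taxon46, Taxon47, Taxon48, Taxon50, Taxon51, Taxon52, Taxon53, Taxon61, Taxon62, Taxon64, Taxon66, Taxon67, Taxon68, Taxon7, Taxon70, Taxon74, Taxon76.

27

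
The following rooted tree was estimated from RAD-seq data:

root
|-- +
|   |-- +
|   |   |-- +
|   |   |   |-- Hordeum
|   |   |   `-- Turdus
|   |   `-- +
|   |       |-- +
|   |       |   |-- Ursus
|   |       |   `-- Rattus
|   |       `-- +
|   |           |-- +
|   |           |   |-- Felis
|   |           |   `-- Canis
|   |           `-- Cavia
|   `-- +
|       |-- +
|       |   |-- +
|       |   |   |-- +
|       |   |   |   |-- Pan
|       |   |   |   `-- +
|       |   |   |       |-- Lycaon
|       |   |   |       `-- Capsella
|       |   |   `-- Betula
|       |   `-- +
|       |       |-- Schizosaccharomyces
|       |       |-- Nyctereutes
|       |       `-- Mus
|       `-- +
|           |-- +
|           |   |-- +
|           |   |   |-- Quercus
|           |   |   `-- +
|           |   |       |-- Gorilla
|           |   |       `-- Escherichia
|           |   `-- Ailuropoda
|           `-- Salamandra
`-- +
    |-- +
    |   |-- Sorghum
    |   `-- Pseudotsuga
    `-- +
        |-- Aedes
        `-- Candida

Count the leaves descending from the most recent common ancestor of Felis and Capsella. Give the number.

The MRCA of Felis and Capsella is the node subtending (((Hordeum,Turdus),((Ursus,Rattus),((Felis,Canis),Cavia))),((((Pan,(Lycaon,Capsella)),Betula),(Schizosaccharomyces,Nyctereutes,Mus)),(((Quercus,(Gorilla,Escherichia)),Ailuropoda),Salamandra))).
That clade contains 19 terminal taxa: Ailuropoda, Betula, Canis, Capsella, Cavia, Escherichia, Felis, Gorilla, Hordeum, Lycaon, Mus, Nyctereutes, Pan, Quercus, Rattus, Salamandra, Schizosaccharomyces, Turdus, Ursus.

19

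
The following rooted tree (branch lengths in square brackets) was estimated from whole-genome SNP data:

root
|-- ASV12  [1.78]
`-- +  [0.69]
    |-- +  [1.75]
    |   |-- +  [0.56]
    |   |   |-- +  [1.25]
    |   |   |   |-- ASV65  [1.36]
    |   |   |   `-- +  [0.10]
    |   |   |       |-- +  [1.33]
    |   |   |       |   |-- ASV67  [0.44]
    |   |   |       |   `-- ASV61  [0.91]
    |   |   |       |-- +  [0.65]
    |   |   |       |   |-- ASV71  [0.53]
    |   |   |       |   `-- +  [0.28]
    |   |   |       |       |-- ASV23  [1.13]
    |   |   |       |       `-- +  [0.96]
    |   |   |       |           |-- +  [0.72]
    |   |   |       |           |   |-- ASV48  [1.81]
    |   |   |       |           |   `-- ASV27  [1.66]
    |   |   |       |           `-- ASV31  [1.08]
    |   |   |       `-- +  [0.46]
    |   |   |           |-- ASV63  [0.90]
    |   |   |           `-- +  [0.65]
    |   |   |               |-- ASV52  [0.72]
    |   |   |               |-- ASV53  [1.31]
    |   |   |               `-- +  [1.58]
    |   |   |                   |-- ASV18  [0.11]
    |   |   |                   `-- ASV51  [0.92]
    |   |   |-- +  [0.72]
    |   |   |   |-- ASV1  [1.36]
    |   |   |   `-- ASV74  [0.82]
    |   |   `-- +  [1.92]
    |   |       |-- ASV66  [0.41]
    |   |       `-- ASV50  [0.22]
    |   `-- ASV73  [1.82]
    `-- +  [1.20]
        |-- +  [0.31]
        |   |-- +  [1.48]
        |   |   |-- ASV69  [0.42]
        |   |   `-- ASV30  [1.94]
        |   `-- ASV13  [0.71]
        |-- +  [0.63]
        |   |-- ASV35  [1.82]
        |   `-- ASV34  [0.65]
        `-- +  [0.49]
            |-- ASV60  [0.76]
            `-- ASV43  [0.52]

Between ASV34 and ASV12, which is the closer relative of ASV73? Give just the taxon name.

ASV34

The MRCA of ASV73 and ASV34 subtends ((((ASV65,((ASV67,ASV61),(ASV71,(ASV23,((ASV48,ASV27),ASV31))),(ASV63,(ASV52,ASV53,(ASV18,ASV51))))),(ASV1,ASV74),(ASV66,ASV50)),ASV73),(((ASV69,ASV30),ASV13),(ASV35,ASV34),(ASV60,ASV43))) (25 taxa).
The MRCA of ASV73 and ASV12 is the root, subtending the entire tree (26 taxa).
The first is nested inside the second, so ASV73 shares a more recent common ancestor with ASV34.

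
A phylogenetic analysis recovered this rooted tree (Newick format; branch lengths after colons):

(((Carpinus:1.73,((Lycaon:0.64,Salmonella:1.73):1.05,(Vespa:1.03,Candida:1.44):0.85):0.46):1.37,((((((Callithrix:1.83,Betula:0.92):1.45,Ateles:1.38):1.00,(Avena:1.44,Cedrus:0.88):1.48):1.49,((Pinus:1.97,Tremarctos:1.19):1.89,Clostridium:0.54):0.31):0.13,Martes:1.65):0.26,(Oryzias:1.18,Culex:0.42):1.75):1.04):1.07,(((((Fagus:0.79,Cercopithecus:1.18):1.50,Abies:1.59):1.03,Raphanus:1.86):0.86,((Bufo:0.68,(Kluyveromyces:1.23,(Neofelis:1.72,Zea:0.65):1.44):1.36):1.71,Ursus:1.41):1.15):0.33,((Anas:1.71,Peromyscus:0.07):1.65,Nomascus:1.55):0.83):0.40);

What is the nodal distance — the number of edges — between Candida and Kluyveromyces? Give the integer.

11

The MRCA of Candida and Kluyveromyces is the root of the tree.
From Candida up to that node: 5 branches. From Kluyveromyces up to the same node: 6 branches. Total: 5 + 6 = 11.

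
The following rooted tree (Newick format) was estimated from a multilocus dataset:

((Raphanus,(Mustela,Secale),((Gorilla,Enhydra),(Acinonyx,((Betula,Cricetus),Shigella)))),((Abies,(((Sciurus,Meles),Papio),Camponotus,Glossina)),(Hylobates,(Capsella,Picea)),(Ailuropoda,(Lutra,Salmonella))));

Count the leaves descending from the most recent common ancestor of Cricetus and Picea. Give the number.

21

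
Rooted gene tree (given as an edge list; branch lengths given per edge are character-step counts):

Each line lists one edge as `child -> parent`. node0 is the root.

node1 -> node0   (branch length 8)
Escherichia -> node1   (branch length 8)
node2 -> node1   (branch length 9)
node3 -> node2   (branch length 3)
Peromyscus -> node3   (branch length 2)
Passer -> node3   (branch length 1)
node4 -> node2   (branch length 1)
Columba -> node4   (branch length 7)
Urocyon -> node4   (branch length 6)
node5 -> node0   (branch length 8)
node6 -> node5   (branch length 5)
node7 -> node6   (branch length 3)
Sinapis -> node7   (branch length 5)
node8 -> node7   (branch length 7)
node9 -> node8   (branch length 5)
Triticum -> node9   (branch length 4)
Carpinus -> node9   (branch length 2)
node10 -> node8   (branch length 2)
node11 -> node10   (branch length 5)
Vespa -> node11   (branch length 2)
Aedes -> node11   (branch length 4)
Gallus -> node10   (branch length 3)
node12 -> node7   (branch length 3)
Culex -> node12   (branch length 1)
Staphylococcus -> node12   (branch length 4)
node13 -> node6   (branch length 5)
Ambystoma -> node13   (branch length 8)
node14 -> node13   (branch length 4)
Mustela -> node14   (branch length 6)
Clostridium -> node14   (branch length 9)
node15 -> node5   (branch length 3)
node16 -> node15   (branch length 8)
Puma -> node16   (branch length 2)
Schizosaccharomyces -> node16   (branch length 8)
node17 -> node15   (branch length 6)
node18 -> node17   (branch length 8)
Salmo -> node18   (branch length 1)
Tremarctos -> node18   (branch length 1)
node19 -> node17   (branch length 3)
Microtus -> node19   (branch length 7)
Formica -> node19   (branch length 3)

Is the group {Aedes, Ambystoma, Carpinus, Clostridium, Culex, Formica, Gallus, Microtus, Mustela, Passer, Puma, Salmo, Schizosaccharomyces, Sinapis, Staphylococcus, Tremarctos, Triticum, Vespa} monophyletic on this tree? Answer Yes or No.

No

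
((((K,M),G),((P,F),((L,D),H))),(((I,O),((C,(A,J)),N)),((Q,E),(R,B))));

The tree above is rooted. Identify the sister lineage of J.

A

J attaches to the tree at the node subtending (A,J).
The other lineage descending from that same node — the sister group — is the single tip A.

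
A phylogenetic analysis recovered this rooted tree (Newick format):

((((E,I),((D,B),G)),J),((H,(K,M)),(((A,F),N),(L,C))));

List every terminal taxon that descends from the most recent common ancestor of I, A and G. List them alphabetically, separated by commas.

A, B, C, D, E, F, G, H, I, J, K, L, M, N

Tracing I: it sits inside (E,I).
Tracing A: it sits inside (A,F).
Tracing G: it sits inside ((D,B),G).
The smallest clade enclosing all 3 is the whole tree (their MRCA is the root), so the answer is all 14 tips in alphabetical order.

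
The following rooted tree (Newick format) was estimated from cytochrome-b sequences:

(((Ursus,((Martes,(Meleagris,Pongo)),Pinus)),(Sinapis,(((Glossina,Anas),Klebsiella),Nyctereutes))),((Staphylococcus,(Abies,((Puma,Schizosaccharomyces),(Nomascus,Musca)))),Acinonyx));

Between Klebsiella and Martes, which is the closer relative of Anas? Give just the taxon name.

Klebsiella

The MRCA of Anas and Klebsiella subtends ((Glossina,Anas),Klebsiella) (3 taxa).
The MRCA of Anas and Martes subtends ((Ursus,((Martes,(Meleagris,Pongo)),Pinus)),(Sinapis,(((Glossina,Anas),Klebsiella),Nyctereutes))) (10 taxa).
The first is nested inside the second, so Anas shares a more recent common ancestor with Klebsiella.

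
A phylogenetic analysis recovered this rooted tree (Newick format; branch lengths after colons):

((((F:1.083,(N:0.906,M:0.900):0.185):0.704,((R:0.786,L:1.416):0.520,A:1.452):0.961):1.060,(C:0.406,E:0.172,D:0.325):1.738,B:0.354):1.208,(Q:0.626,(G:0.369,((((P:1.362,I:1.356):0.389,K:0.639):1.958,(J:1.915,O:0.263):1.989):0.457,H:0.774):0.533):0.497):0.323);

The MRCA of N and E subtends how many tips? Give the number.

10

The MRCA of N and E is the node subtending (((F,(N,M)),((R,L),A)),(C,E,D),B).
That clade contains 10 terminal taxa: A, B, C, D, E, F, L, M, N, R.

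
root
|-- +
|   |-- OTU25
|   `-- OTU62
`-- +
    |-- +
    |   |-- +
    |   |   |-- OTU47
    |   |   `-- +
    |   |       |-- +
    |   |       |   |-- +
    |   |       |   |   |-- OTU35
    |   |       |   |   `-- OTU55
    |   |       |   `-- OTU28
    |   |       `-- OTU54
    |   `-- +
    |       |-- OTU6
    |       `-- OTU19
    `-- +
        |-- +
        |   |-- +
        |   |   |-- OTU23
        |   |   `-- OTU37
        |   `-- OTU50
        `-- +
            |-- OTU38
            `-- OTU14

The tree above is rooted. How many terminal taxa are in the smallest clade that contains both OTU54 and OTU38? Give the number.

12

The MRCA of OTU54 and OTU38 is the node subtending (((OTU47,(((OTU35,OTU55),OTU28),OTU54)),(OTU6,OTU19)),(((OTU23,OTU37),OTU50),(OTU38,OTU14))).
That clade contains 12 terminal taxa: OTU14, OTU19, OTU23, OTU28, OTU35, OTU37, OTU38, OTU47, OTU50, OTU54, OTU55, OTU6.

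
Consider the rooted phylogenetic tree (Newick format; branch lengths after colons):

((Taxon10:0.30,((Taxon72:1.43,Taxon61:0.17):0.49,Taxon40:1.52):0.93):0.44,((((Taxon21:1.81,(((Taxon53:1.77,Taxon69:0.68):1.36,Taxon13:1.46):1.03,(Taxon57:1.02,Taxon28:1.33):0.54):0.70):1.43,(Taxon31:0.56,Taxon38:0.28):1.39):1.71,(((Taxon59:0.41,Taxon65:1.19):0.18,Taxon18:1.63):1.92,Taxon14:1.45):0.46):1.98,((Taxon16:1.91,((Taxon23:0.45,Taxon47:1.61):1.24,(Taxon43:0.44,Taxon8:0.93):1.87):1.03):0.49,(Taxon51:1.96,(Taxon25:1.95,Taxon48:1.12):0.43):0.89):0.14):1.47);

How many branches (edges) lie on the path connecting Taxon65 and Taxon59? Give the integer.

2

The MRCA of Taxon65 and Taxon59 is the node subtending (Taxon59,Taxon65).
From Taxon65 up to that node: 1 branch. From Taxon59 up to the same node: 1 branch. Total: 1 + 1 = 2.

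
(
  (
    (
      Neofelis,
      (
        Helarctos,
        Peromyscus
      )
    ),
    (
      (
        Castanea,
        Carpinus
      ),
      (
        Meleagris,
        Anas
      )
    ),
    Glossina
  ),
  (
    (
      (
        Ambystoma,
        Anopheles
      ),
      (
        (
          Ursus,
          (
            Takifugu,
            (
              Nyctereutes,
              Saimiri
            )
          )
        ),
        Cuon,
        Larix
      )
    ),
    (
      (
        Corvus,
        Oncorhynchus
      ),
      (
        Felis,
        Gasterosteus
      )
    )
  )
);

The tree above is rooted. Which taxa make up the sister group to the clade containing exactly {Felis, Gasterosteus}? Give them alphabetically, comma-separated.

The clade containing exactly {Felis, Gasterosteus} attaches to the tree at the node subtending ((Corvus,Oncorhynchus),(Felis,Gasterosteus)).
The other lineage descending from that same node — the sister group — is (Corvus,Oncorhynchus); its 2 tips in alphabetical order are the answer.

Corvus, Oncorhynchus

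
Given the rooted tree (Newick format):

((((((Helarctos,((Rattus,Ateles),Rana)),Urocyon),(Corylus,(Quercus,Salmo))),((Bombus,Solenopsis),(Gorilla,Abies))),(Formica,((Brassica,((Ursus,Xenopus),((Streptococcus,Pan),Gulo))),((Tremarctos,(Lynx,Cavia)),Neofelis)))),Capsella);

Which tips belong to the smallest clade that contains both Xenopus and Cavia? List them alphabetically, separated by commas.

Tracing Xenopus: it sits inside (Ursus,Xenopus).
Tracing Cavia: it sits inside (Lynx,Cavia).
The smallest clade enclosing both is ((Brassica,((Ursus,Xenopus),((Streptococcus,Pan),Gulo))),((Tremarctos,(Lynx,Cavia)),Neofelis)); the answer is its 10 terminal taxa in alphabetical order.

Brassica, Cavia, Gulo, Lynx, Neofelis, Pan, Streptococcus, Tremarctos, Ursus, Xenopus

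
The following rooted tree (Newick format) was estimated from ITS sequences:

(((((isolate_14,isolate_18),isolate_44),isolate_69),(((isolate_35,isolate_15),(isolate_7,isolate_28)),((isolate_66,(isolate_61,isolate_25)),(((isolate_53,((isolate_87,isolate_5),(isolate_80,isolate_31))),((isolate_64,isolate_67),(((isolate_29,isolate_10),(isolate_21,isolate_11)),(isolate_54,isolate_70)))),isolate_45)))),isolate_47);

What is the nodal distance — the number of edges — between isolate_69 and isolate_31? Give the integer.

10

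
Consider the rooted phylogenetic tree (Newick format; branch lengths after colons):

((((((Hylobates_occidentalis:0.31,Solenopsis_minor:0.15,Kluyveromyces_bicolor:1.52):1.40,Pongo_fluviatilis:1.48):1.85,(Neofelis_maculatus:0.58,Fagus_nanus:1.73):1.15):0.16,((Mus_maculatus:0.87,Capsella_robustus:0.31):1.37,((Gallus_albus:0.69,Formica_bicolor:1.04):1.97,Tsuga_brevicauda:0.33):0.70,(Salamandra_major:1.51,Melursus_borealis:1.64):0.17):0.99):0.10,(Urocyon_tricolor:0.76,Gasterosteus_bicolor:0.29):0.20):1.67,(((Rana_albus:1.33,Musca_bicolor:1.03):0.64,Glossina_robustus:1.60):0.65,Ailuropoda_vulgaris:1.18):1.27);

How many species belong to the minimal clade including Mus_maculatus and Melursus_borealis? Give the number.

The MRCA of Mus_maculatus and Melursus_borealis is the node subtending ((Mus_maculatus,Capsella_robustus),((Gallus_albus,Formica_bicolor),Tsuga_brevicauda),(Salamandra_major,Melursus_borealis)).
That clade contains 7 terminal taxa: Capsella_robustus, Formica_bicolor, Gallus_albus, Melursus_borealis, Mus_maculatus, Salamandra_major, Tsuga_brevicauda.

7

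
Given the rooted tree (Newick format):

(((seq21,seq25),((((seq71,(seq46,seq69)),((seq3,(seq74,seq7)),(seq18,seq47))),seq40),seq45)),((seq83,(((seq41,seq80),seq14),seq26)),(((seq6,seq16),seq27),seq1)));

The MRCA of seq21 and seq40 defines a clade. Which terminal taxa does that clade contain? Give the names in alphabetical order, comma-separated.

seq18, seq21, seq25, seq3, seq40, seq45, seq46, seq47, seq69, seq7, seq71, seq74

Tracing seq21: it sits inside (seq21,seq25).
Tracing seq40: it sits inside (((seq71,(seq46,seq69)),((seq3,(seq74,seq7)),(seq18,seq47))),seq40).
The smallest clade enclosing both is ((seq21,seq25),((((seq71,(seq46,seq69)),((seq3,(seq74,seq7)),(seq18,seq47))),seq40),seq45)); the answer is its 12 terminal taxa in alphabetical order.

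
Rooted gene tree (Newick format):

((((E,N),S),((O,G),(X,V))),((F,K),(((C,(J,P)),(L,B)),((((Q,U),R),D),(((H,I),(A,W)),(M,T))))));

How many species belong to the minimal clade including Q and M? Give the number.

10

The MRCA of Q and M is the node subtending ((((Q,U),R),D),(((H,I),(A,W)),(M,T))).
That clade contains 10 terminal taxa: A, D, H, I, M, Q, R, T, U, W.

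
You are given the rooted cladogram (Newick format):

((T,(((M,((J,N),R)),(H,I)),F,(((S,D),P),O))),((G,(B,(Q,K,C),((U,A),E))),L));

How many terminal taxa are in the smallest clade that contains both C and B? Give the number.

The MRCA of C and B is the node subtending (B,(Q,K,C),((U,A),E)).
That clade contains 7 terminal taxa: A, B, C, E, K, Q, U.

7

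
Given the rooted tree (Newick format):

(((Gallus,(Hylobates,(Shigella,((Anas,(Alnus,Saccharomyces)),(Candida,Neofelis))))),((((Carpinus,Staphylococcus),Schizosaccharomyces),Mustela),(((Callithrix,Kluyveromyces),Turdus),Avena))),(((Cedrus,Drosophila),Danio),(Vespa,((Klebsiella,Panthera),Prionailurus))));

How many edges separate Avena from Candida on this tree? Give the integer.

9

The MRCA of Avena and Candida is the node subtending ((Gallus,(Hylobates,(Shigella,((Anas,(Alnus,Saccharomyces)),(Candida,Neofelis))))),((((Carpinus,Staphylococcus),Schizosaccharomyces),Mustela),(((Callithrix,Kluyveromyces),Turdus),Avena))).
From Avena up to that node: 3 branches. From Candida up to the same node: 6 branches. Total: 3 + 6 = 9.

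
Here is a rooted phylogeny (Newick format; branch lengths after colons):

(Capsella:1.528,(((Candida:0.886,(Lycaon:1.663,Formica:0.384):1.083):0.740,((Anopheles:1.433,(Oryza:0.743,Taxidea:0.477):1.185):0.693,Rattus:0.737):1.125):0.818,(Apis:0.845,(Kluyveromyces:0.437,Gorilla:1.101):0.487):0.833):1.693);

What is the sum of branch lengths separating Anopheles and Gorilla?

6.490

The path runs Anopheles → … → MRCA → … → Gorilla; the MRCA is the node subtending (((Candida,(Lycaon,Formica)),((Anopheles,(Oryza,Taxidea)),Rattus)),(Apis,(Kluyveromyces,Gorilla))).
Branch lengths along that path: 1.433 + 0.693 + 1.125 + 0.818 + 0.833 + 0.487 + 1.101 = 6.490.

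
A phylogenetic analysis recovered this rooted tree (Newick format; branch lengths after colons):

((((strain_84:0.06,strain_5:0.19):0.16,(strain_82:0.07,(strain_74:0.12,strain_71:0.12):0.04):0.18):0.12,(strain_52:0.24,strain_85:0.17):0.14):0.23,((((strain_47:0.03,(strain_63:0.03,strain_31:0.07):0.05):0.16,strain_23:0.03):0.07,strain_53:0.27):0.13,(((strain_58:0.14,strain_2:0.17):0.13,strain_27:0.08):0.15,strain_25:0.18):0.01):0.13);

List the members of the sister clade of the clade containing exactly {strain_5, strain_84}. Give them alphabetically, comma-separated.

The clade containing exactly {strain_5, strain_84} attaches to the tree at the node subtending ((strain_84,strain_5),(strain_82,(strain_74,strain_71))).
The other lineage descending from that same node — the sister group — is (strain_82,(strain_74,strain_71)); its 3 tips in alphabetical order are the answer.

strain_71, strain_74, strain_82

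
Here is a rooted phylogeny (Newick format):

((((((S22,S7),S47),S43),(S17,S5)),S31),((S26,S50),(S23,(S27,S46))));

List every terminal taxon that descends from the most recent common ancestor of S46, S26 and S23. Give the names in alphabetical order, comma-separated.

Tracing S46: it sits inside (S27,S46).
Tracing S26: it sits inside (S26,S50).
Tracing S23: it sits inside (S23,(S27,S46)).
The smallest clade enclosing all 3 is ((S26,S50),(S23,(S27,S46))); the answer is its 5 terminal taxa in alphabetical order.

S23, S26, S27, S46, S50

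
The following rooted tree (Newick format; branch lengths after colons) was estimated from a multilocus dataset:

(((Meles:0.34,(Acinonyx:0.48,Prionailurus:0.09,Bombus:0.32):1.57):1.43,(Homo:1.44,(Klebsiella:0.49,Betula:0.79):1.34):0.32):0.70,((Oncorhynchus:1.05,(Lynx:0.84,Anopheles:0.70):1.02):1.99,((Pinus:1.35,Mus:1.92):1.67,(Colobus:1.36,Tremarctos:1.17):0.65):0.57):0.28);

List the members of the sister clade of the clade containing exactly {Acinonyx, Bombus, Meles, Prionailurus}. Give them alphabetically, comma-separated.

The clade containing exactly {Acinonyx, Bombus, Meles, Prionailurus} attaches to the tree at the node subtending ((Meles,(Acinonyx,Prionailurus,Bombus)),(Homo,(Klebsiella,Betula))).
The other lineage descending from that same node — the sister group — is (Homo,(Klebsiella,Betula)); its 3 tips in alphabetical order are the answer.

Betula, Homo, Klebsiella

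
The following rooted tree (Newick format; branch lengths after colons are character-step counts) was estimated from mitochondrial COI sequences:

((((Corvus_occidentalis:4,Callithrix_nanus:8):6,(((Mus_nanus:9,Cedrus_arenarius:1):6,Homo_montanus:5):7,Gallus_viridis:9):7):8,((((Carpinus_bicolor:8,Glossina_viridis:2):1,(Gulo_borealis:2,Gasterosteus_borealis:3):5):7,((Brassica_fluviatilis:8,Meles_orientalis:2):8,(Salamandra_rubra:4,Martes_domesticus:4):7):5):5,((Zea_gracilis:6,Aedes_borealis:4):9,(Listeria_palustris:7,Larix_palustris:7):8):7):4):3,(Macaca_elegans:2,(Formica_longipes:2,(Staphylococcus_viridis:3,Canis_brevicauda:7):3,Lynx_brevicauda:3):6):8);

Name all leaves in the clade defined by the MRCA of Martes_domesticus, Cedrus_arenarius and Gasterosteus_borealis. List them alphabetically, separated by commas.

Tracing Martes_domesticus: it sits inside (Salamandra_rubra,Martes_domesticus).
Tracing Cedrus_arenarius: it sits inside (Mus_nanus,Cedrus_arenarius).
Tracing Gasterosteus_borealis: it sits inside (Gulo_borealis,Gasterosteus_borealis).
The smallest clade enclosing all 3 is (((Corvus_occidentalis,Callithrix_nanus),(((Mus_nanus,Cedrus_arenarius),Homo_montanus),Gallus_viridis)),((((Carpinus_bicolor,Glossina_viridis),(Gulo_borealis,Gasterosteus_borealis)),((Brassica_fluviatilis,Meles_orientalis),(Salamandra_rubra,Martes_domesticus))),((Zea_gracilis,Aedes_borealis),(Listeria_palustris,Larix_palustris)))); the answer is its 18 terminal taxa in alphabetical order.

Aedes_borealis, Brassica_fluviatilis, Callithrix_nanus, Carpinus_bicolor, Cedrus_arenarius, Corvus_occidentalis, Gallus_viridis, Gasterosteus_borealis, Glossina_viridis, Gulo_borealis, Homo_montanus, Larix_palustris, Listeria_palustris, Martes_domesticus, Meles_orientalis, Mus_nanus, Salamandra_rubra, Zea_gracilis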